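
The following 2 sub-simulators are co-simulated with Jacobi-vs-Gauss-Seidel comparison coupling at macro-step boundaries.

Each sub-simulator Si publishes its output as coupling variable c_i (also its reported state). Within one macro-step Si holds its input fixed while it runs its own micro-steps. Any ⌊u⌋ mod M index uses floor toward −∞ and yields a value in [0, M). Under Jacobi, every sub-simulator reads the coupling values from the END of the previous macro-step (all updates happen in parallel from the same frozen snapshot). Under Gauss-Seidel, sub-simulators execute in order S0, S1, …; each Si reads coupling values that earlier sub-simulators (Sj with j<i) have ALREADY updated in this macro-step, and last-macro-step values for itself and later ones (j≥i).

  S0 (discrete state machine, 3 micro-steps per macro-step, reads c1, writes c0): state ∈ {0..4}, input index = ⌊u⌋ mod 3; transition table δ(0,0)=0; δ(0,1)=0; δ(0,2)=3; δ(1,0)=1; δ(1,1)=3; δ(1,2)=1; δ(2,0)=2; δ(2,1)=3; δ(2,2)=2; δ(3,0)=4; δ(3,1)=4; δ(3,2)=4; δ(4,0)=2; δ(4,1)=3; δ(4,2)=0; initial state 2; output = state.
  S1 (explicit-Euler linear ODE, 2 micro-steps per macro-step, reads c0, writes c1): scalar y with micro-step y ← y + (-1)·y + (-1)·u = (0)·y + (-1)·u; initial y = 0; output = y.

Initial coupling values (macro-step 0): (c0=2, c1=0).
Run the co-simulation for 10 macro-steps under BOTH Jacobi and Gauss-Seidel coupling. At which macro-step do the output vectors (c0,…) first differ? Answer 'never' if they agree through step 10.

first divergence at macro-step: 2

[Jacobi] macro 1: S0 reads c1=0 → after 3×micro: 2; S1 reads c0=2 → after 2×micro: -2 ⇒ (c0=2, c1=-2)
[Jacobi] macro 2: S0 reads c1=-2 → after 3×micro: 3; S1 reads c0=2 → after 2×micro: -2 ⇒ (c0=3, c1=-2)
[Jacobi] macro 3: S0 reads c1=-2 → after 3×micro: 4; S1 reads c0=3 → after 2×micro: -3 ⇒ (c0=4, c1=-3)
[Jacobi] macro 4: S0 reads c1=-3 → after 3×micro: 2; S1 reads c0=4 → after 2×micro: -4 ⇒ (c0=2, c1=-4)
[Jacobi] macro 5: S0 reads c1=-4 → after 3×micro: 2; S1 reads c0=2 → after 2×micro: -2 ⇒ (c0=2, c1=-2)
[Jacobi] macro 6: S0 reads c1=-2 → after 3×micro: 3; S1 reads c0=2 → after 2×micro: -2 ⇒ (c0=3, c1=-2)
[Jacobi] macro 7: S0 reads c1=-2 → after 3×micro: 4; S1 reads c0=3 → after 2×micro: -3 ⇒ (c0=4, c1=-3)
[Jacobi] macro 8: S0 reads c1=-3 → after 3×micro: 2; S1 reads c0=4 → after 2×micro: -4 ⇒ (c0=2, c1=-4)
[Jacobi] macro 9: S0 reads c1=-4 → after 3×micro: 2; S1 reads c0=2 → after 2×micro: -2 ⇒ (c0=2, c1=-2)
[Jacobi] macro 10: S0 reads c1=-2 → after 3×micro: 3; S1 reads c0=2 → after 2×micro: -2 ⇒ (c0=3, c1=-2)
[Gauss-Seidel] macro 1: S0 reads c1=0 → after 3×micro: 2; S1 reads c0=2 → after 2×micro: -2 ⇒ (c0=2, c1=-2)
[Gauss-Seidel] macro 2: S0 reads c1=-2 → after 3×micro: 3; S1 reads c0=3 → after 2×micro: -3 ⇒ (c0=3, c1=-3)
[Gauss-Seidel] macro 3: S0 reads c1=-3 → after 3×micro: 2; S1 reads c0=2 → after 2×micro: -2 ⇒ (c0=2, c1=-2)
[Gauss-Seidel] macro 4: S0 reads c1=-2 → after 3×micro: 3; S1 reads c0=3 → after 2×micro: -3 ⇒ (c0=3, c1=-3)
[Gauss-Seidel] macro 5: S0 reads c1=-3 → after 3×micro: 2; S1 reads c0=2 → after 2×micro: -2 ⇒ (c0=2, c1=-2)
[Gauss-Seidel] macro 6: S0 reads c1=-2 → after 3×micro: 3; S1 reads c0=3 → after 2×micro: -3 ⇒ (c0=3, c1=-3)
[Gauss-Seidel] macro 7: S0 reads c1=-3 → after 3×micro: 2; S1 reads c0=2 → after 2×micro: -2 ⇒ (c0=2, c1=-2)
[Gauss-Seidel] macro 8: S0 reads c1=-2 → after 3×micro: 3; S1 reads c0=3 → after 2×micro: -3 ⇒ (c0=3, c1=-3)
[Gauss-Seidel] macro 9: S0 reads c1=-3 → after 3×micro: 2; S1 reads c0=2 → after 2×micro: -2 ⇒ (c0=2, c1=-2)
[Gauss-Seidel] macro 10: S0 reads c1=-2 → after 3×micro: 3; S1 reads c0=3 → after 2×micro: -3 ⇒ (c0=3, c1=-3)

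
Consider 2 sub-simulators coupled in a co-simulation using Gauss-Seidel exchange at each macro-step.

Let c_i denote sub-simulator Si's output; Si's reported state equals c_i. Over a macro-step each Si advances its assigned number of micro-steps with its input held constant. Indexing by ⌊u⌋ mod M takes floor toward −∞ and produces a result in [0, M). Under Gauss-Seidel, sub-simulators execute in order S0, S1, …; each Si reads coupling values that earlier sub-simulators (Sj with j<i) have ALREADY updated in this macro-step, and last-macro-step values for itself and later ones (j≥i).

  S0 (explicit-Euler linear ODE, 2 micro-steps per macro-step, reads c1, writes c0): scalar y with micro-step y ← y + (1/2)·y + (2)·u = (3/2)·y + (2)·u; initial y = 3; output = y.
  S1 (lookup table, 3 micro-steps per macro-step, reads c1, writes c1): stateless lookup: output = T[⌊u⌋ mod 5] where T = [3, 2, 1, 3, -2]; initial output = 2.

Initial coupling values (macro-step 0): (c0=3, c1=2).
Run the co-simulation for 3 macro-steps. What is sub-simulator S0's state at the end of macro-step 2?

macro 1: S0 reads c1=2 → after 2×micro: 67/4; S1 reads c1=2 → after 3×micro: 1 ⇒ (c0=67/4, c1=1)
macro 2: S0 reads c1=1 → after 2×micro: 683/16; S1 reads c1=1 → after 3×micro: 2 ⇒ (c0=683/16, c1=2)
macro 3: S0 reads c1=2 → after 2×micro: 6787/64; S1 reads c1=2 → after 3×micro: 1 ⇒ (c0=6787/64, c1=1)

S0 state at macro-step 2 = 683/16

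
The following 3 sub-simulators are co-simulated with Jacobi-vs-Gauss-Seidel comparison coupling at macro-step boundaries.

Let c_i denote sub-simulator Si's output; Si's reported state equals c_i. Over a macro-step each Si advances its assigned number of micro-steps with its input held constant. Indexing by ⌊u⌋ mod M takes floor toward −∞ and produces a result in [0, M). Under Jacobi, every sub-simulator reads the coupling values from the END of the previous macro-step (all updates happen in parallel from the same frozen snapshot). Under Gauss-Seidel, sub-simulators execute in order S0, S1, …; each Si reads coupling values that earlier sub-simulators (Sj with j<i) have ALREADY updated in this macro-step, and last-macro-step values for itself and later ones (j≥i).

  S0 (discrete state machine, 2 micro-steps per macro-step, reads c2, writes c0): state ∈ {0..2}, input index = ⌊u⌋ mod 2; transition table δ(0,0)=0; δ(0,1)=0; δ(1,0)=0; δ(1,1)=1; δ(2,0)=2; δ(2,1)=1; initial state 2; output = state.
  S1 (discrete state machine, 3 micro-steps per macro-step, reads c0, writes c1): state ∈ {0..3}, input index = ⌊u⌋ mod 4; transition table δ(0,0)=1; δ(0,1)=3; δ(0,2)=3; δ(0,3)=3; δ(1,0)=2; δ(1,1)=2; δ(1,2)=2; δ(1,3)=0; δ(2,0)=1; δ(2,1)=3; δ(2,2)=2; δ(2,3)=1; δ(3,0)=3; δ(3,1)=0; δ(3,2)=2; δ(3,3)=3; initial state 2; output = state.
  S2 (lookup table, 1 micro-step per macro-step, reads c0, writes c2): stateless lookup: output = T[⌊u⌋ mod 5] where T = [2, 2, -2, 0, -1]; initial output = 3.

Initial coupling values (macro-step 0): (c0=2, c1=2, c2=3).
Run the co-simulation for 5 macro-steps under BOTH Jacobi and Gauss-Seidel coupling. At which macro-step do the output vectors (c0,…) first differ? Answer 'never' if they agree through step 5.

first divergence at macro-step: 1

[Jacobi] macro 1: S0 reads c2=3 → after 2×micro: 1; S1 reads c0=2 → after 3×micro: 2; S2 reads c0=2 → after 1×micro: -2 ⇒ (c0=1, c1=2, c2=-2)
[Jacobi] macro 2: S0 reads c2=-2 → after 2×micro: 0; S1 reads c0=1 → after 3×micro: 3; S2 reads c0=1 → after 1×micro: 2 ⇒ (c0=0, c1=3, c2=2)
[Jacobi] macro 3: S0 reads c2=2 → after 2×micro: 0; S1 reads c0=0 → after 3×micro: 3; S2 reads c0=0 → after 1×micro: 2 ⇒ (c0=0, c1=3, c2=2)
[Jacobi] macro 4: S0 reads c2=2 → after 2×micro: 0; S1 reads c0=0 → after 3×micro: 3; S2 reads c0=0 → after 1×micro: 2 ⇒ (c0=0, c1=3, c2=2)
[Jacobi] macro 5: S0 reads c2=2 → after 2×micro: 0; S1 reads c0=0 → after 3×micro: 3; S2 reads c0=0 → after 1×micro: 2 ⇒ (c0=0, c1=3, c2=2)
[Gauss-Seidel] macro 1: S0 reads c2=3 → after 2×micro: 1; S1 reads c0=1 → after 3×micro: 3; S2 reads c0=1 → after 1×micro: 2 ⇒ (c0=1, c1=3, c2=2)
[Gauss-Seidel] macro 2: S0 reads c2=2 → after 2×micro: 0; S1 reads c0=0 → after 3×micro: 3; S2 reads c0=0 → after 1×micro: 2 ⇒ (c0=0, c1=3, c2=2)
[Gauss-Seidel] macro 3: S0 reads c2=2 → after 2×micro: 0; S1 reads c0=0 → after 3×micro: 3; S2 reads c0=0 → after 1×micro: 2 ⇒ (c0=0, c1=3, c2=2)
[Gauss-Seidel] macro 4: S0 reads c2=2 → after 2×micro: 0; S1 reads c0=0 → after 3×micro: 3; S2 reads c0=0 → after 1×micro: 2 ⇒ (c0=0, c1=3, c2=2)
[Gauss-Seidel] macro 5: S0 reads c2=2 → after 2×micro: 0; S1 reads c0=0 → after 3×micro: 3; S2 reads c0=0 → after 1×micro: 2 ⇒ (c0=0, c1=3, c2=2)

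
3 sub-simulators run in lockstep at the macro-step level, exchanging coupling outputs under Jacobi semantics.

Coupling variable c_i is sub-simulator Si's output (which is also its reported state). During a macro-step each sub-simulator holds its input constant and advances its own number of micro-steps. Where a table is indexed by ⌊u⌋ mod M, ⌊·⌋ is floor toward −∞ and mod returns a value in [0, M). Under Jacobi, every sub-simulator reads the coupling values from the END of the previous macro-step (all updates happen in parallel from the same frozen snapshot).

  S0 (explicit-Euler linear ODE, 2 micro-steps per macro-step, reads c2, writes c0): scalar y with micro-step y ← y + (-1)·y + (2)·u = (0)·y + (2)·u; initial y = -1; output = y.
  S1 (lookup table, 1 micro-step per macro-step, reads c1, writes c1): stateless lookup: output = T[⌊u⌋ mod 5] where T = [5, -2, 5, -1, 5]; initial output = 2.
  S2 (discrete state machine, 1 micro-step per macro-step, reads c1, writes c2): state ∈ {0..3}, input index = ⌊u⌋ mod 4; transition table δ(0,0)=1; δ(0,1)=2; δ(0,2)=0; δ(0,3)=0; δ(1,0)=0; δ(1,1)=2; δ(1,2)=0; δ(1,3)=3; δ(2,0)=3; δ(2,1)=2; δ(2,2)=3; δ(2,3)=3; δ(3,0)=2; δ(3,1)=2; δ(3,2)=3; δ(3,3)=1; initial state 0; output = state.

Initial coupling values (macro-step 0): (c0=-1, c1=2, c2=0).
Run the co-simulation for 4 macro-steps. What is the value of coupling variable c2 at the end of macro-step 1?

macro 1: S0 reads c2=0 → after 2×micro: 0; S1 reads c1=2 → after 1×micro: 5; S2 reads c1=2 → after 1×micro: 0 ⇒ (c0=0, c1=5, c2=0)
macro 2: S0 reads c2=0 → after 2×micro: 0; S1 reads c1=5 → after 1×micro: 5; S2 reads c1=5 → after 1×micro: 2 ⇒ (c0=0, c1=5, c2=2)
macro 3: S0 reads c2=2 → after 2×micro: 4; S1 reads c1=5 → after 1×micro: 5; S2 reads c1=5 → after 1×micro: 2 ⇒ (c0=4, c1=5, c2=2)
macro 4: S0 reads c2=2 → after 2×micro: 4; S1 reads c1=5 → after 1×micro: 5; S2 reads c1=5 → after 1×micro: 2 ⇒ (c0=4, c1=5, c2=2)

c2 at macro-step 1 = 0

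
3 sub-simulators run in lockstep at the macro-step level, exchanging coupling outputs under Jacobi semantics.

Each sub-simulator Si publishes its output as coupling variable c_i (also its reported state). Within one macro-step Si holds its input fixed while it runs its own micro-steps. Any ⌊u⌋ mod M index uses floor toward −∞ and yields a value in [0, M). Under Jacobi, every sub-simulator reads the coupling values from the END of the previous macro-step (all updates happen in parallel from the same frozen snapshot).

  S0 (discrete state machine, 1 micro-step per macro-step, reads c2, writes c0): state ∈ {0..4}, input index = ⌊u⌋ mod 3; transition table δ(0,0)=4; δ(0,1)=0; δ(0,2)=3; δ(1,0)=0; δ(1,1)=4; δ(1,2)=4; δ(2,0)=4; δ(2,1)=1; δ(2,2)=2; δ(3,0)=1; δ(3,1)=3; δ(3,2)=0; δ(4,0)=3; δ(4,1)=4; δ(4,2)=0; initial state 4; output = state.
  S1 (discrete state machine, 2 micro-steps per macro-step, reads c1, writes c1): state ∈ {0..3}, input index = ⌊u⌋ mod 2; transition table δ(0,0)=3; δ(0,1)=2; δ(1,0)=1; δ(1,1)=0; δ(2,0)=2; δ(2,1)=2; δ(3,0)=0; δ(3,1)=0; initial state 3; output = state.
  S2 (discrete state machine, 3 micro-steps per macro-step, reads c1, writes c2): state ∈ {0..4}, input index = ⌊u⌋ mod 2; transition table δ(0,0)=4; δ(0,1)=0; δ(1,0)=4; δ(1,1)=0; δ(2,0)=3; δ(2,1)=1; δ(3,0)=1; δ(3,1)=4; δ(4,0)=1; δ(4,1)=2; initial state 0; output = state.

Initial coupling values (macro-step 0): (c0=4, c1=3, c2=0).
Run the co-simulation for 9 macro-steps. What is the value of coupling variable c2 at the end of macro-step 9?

c2 at macro-step 9 = 1

macro 1: S0 reads c2=0 → after 1×micro: 3; S1 reads c1=3 → after 2×micro: 2; S2 reads c1=3 → after 3×micro: 0 ⇒ (c0=3, c1=2, c2=0)
macro 2: S0 reads c2=0 → after 1×micro: 1; S1 reads c1=2 → after 2×micro: 2; S2 reads c1=2 → after 3×micro: 4 ⇒ (c0=1, c1=2, c2=4)
macro 3: S0 reads c2=4 → after 1×micro: 4; S1 reads c1=2 → after 2×micro: 2; S2 reads c1=2 → after 3×micro: 1 ⇒ (c0=4, c1=2, c2=1)
macro 4: S0 reads c2=1 → after 1×micro: 4; S1 reads c1=2 → after 2×micro: 2; S2 reads c1=2 → after 3×micro: 4 ⇒ (c0=4, c1=2, c2=4)
macro 5: S0 reads c2=4 → after 1×micro: 4; S1 reads c1=2 → after 2×micro: 2; S2 reads c1=2 → after 3×micro: 1 ⇒ (c0=4, c1=2, c2=1)
macro 6: S0 reads c2=1 → after 1×micro: 4; S1 reads c1=2 → after 2×micro: 2; S2 reads c1=2 → after 3×micro: 4 ⇒ (c0=4, c1=2, c2=4)
macro 7: S0 reads c2=4 → after 1×micro: 4; S1 reads c1=2 → after 2×micro: 2; S2 reads c1=2 → after 3×micro: 1 ⇒ (c0=4, c1=2, c2=1)
macro 8: S0 reads c2=1 → after 1×micro: 4; S1 reads c1=2 → after 2×micro: 2; S2 reads c1=2 → after 3×micro: 4 ⇒ (c0=4, c1=2, c2=4)
macro 9: S0 reads c2=4 → after 1×micro: 4; S1 reads c1=2 → after 2×micro: 2; S2 reads c1=2 → after 3×micro: 1 ⇒ (c0=4, c1=2, c2=1)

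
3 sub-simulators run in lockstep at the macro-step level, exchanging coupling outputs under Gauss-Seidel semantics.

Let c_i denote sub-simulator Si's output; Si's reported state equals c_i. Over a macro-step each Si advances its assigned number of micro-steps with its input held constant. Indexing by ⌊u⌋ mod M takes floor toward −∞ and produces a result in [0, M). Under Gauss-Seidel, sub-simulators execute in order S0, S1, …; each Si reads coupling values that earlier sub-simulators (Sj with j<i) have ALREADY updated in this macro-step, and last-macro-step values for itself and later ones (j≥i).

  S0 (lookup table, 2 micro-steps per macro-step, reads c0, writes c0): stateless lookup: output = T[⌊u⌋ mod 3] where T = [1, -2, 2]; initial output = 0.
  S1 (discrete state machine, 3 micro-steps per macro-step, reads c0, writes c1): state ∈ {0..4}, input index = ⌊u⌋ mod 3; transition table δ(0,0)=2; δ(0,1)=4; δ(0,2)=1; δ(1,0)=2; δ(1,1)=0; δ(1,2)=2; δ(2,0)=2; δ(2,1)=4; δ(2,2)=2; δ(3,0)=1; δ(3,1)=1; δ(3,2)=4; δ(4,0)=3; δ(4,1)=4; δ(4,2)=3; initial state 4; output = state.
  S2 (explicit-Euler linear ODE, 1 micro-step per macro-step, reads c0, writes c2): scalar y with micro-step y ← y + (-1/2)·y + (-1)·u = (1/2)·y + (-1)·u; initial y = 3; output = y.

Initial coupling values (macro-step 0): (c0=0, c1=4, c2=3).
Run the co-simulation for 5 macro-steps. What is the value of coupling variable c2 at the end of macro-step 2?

c2 at macro-step 2 = 9/4

macro 1: S0 reads c0=0 → after 2×micro: 1; S1 reads c0=1 → after 3×micro: 4; S2 reads c0=1 → after 1×micro: 1/2 ⇒ (c0=1, c1=4, c2=1/2)
macro 2: S0 reads c0=1 → after 2×micro: -2; S1 reads c0=-2 → after 3×micro: 4; S2 reads c0=-2 → after 1×micro: 9/4 ⇒ (c0=-2, c1=4, c2=9/4)
macro 3: S0 reads c0=-2 → after 2×micro: -2; S1 reads c0=-2 → after 3×micro: 4; S2 reads c0=-2 → after 1×micro: 25/8 ⇒ (c0=-2, c1=4, c2=25/8)
macro 4: S0 reads c0=-2 → after 2×micro: -2; S1 reads c0=-2 → after 3×micro: 4; S2 reads c0=-2 → after 1×micro: 57/16 ⇒ (c0=-2, c1=4, c2=57/16)
macro 5: S0 reads c0=-2 → after 2×micro: -2; S1 reads c0=-2 → after 3×micro: 4; S2 reads c0=-2 → after 1×micro: 121/32 ⇒ (c0=-2, c1=4, c2=121/32)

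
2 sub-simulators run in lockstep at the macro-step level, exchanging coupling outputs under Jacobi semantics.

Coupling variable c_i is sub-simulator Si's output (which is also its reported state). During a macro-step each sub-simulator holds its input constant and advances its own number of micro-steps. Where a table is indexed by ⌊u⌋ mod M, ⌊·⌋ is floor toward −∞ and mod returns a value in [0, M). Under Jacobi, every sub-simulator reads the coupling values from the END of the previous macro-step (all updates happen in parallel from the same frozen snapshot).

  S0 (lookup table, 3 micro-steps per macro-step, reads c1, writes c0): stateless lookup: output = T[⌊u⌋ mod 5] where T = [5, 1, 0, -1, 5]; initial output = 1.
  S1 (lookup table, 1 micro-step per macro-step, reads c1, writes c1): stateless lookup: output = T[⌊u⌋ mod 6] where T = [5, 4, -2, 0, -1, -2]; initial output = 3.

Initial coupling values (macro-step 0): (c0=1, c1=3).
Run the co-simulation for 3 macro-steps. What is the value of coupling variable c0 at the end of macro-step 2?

macro 1: S0 reads c1=3 → after 3×micro: -1; S1 reads c1=3 → after 1×micro: 0 ⇒ (c0=-1, c1=0)
macro 2: S0 reads c1=0 → after 3×micro: 5; S1 reads c1=0 → after 1×micro: 5 ⇒ (c0=5, c1=5)
macro 3: S0 reads c1=5 → after 3×micro: 5; S1 reads c1=5 → after 1×micro: -2 ⇒ (c0=5, c1=-2)

c0 at macro-step 2 = 5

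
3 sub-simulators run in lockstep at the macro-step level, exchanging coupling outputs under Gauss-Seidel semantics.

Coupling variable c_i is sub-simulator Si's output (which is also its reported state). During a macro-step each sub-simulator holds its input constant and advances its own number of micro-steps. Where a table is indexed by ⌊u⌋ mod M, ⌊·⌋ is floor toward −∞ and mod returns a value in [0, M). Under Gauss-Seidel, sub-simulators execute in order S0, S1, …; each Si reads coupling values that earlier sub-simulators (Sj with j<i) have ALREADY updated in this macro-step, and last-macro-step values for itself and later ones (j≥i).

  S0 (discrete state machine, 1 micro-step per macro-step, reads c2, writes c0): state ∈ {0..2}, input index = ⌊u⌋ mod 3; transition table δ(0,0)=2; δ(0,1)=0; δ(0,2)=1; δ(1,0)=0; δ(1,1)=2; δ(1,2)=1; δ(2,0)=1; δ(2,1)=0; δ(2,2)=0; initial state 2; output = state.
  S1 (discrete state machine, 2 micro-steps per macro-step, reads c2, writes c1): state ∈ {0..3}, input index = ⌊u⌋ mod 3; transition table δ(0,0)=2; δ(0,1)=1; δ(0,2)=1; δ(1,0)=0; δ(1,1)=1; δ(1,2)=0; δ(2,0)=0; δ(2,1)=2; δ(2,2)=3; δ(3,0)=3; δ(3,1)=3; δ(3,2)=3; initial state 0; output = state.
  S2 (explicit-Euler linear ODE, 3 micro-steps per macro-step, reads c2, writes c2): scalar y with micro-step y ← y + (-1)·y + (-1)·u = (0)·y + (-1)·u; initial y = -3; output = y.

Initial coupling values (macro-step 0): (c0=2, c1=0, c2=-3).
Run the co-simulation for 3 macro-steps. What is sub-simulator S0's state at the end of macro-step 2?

macro 1: S0 reads c2=-3 → after 1×micro: 1; S1 reads c2=-3 → after 2×micro: 0; S2 reads c2=-3 → after 3×micro: 3 ⇒ (c0=1, c1=0, c2=3)
macro 2: S0 reads c2=3 → after 1×micro: 0; S1 reads c2=3 → after 2×micro: 0; S2 reads c2=3 → after 3×micro: -3 ⇒ (c0=0, c1=0, c2=-3)
macro 3: S0 reads c2=-3 → after 1×micro: 2; S1 reads c2=-3 → after 2×micro: 0; S2 reads c2=-3 → after 3×micro: 3 ⇒ (c0=2, c1=0, c2=3)

S0 state at macro-step 2 = 0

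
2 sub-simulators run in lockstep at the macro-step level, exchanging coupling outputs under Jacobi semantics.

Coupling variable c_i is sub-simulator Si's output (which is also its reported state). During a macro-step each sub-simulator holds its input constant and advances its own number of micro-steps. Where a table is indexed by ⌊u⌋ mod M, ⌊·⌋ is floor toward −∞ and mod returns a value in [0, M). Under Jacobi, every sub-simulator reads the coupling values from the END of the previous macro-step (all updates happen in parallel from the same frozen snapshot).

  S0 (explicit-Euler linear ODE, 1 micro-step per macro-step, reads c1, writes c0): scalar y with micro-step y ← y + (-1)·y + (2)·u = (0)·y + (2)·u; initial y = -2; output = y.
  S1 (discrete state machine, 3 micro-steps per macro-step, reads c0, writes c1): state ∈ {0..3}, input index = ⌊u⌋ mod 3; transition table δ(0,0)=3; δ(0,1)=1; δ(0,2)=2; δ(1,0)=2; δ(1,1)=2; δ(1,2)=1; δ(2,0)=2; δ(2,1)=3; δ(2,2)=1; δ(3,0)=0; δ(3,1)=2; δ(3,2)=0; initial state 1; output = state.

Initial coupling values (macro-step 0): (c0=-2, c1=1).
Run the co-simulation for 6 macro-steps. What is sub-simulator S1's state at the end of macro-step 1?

S1 state at macro-step 1 = 2

macro 1: S0 reads c1=1 → after 1×micro: 2; S1 reads c0=-2 → after 3×micro: 2 ⇒ (c0=2, c1=2)
macro 2: S0 reads c1=2 → after 1×micro: 4; S1 reads c0=2 → after 3×micro: 1 ⇒ (c0=4, c1=1)
macro 3: S0 reads c1=1 → after 1×micro: 2; S1 reads c0=4 → after 3×micro: 2 ⇒ (c0=2, c1=2)
macro 4: S0 reads c1=2 → after 1×micro: 4; S1 reads c0=2 → after 3×micro: 1 ⇒ (c0=4, c1=1)
macro 5: S0 reads c1=1 → after 1×micro: 2; S1 reads c0=4 → after 3×micro: 2 ⇒ (c0=2, c1=2)
macro 6: S0 reads c1=2 → after 1×micro: 4; S1 reads c0=2 → after 3×micro: 1 ⇒ (c0=4, c1=1)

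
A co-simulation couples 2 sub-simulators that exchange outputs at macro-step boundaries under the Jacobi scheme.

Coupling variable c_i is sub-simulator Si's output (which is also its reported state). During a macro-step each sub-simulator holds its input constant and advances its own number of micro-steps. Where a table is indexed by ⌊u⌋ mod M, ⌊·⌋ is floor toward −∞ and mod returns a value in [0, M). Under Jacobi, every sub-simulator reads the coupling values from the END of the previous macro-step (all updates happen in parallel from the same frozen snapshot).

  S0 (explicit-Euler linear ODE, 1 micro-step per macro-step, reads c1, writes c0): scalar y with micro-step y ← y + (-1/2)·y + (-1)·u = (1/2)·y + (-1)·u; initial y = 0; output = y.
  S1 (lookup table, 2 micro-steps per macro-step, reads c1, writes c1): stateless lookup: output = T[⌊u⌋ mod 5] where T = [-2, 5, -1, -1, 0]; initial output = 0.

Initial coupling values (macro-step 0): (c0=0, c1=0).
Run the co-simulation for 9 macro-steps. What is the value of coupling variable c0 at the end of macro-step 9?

macro 1: S0 reads c1=0 → after 1×micro: 0; S1 reads c1=0 → after 2×micro: -2 ⇒ (c0=0, c1=-2)
macro 2: S0 reads c1=-2 → after 1×micro: 2; S1 reads c1=-2 → after 2×micro: -1 ⇒ (c0=2, c1=-1)
macro 3: S0 reads c1=-1 → after 1×micro: 2; S1 reads c1=-1 → after 2×micro: 0 ⇒ (c0=2, c1=0)
macro 4: S0 reads c1=0 → after 1×micro: 1; S1 reads c1=0 → after 2×micro: -2 ⇒ (c0=1, c1=-2)
macro 5: S0 reads c1=-2 → after 1×micro: 5/2; S1 reads c1=-2 → after 2×micro: -1 ⇒ (c0=5/2, c1=-1)
macro 6: S0 reads c1=-1 → after 1×micro: 9/4; S1 reads c1=-1 → after 2×micro: 0 ⇒ (c0=9/4, c1=0)
macro 7: S0 reads c1=0 → after 1×micro: 9/8; S1 reads c1=0 → after 2×micro: -2 ⇒ (c0=9/8, c1=-2)
macro 8: S0 reads c1=-2 → after 1×micro: 41/16; S1 reads c1=-2 → after 2×micro: -1 ⇒ (c0=41/16, c1=-1)
macro 9: S0 reads c1=-1 → after 1×micro: 73/32; S1 reads c1=-1 → after 2×micro: 0 ⇒ (c0=73/32, c1=0)

c0 at macro-step 9 = 73/32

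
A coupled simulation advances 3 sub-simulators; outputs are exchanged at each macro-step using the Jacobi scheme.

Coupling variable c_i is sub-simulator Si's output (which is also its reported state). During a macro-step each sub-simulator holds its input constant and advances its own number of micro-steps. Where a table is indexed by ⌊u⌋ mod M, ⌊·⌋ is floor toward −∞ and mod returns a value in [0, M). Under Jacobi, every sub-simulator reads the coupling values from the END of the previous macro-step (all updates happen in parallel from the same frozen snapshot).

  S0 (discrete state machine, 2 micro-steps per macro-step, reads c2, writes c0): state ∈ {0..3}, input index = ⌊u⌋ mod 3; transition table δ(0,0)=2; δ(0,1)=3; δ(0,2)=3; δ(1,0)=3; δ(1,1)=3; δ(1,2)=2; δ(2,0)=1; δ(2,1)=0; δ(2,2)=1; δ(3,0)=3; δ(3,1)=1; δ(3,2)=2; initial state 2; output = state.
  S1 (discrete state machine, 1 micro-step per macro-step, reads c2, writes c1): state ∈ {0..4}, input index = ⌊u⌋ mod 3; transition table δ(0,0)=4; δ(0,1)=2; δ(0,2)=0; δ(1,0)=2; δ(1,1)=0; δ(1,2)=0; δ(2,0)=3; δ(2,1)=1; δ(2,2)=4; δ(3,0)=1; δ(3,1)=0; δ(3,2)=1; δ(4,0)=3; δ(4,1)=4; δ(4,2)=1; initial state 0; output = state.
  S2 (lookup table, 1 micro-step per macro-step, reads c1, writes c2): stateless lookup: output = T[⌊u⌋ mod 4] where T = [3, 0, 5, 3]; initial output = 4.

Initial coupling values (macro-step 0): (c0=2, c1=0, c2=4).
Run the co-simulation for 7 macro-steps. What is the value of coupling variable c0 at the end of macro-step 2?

c0 at macro-step 2 = 3

macro 1: S0 reads c2=4 → after 2×micro: 3; S1 reads c2=4 → after 1×micro: 2; S2 reads c1=0 → after 1×micro: 3 ⇒ (c0=3, c1=2, c2=3)
macro 2: S0 reads c2=3 → after 2×micro: 3; S1 reads c2=3 → after 1×micro: 3; S2 reads c1=2 → after 1×micro: 5 ⇒ (c0=3, c1=3, c2=5)
macro 3: S0 reads c2=5 → after 2×micro: 1; S1 reads c2=5 → after 1×micro: 1; S2 reads c1=3 → after 1×micro: 3 ⇒ (c0=1, c1=1, c2=3)
macro 4: S0 reads c2=3 → after 2×micro: 3; S1 reads c2=3 → after 1×micro: 2; S2 reads c1=1 → after 1×micro: 0 ⇒ (c0=3, c1=2, c2=0)
macro 5: S0 reads c2=0 → after 2×micro: 3; S1 reads c2=0 → after 1×micro: 3; S2 reads c1=2 → after 1×micro: 5 ⇒ (c0=3, c1=3, c2=5)
macro 6: S0 reads c2=5 → after 2×micro: 1; S1 reads c2=5 → after 1×micro: 1; S2 reads c1=3 → after 1×micro: 3 ⇒ (c0=1, c1=1, c2=3)
macro 7: S0 reads c2=3 → after 2×micro: 3; S1 reads c2=3 → after 1×micro: 2; S2 reads c1=1 → after 1×micro: 0 ⇒ (c0=3, c1=2, c2=0)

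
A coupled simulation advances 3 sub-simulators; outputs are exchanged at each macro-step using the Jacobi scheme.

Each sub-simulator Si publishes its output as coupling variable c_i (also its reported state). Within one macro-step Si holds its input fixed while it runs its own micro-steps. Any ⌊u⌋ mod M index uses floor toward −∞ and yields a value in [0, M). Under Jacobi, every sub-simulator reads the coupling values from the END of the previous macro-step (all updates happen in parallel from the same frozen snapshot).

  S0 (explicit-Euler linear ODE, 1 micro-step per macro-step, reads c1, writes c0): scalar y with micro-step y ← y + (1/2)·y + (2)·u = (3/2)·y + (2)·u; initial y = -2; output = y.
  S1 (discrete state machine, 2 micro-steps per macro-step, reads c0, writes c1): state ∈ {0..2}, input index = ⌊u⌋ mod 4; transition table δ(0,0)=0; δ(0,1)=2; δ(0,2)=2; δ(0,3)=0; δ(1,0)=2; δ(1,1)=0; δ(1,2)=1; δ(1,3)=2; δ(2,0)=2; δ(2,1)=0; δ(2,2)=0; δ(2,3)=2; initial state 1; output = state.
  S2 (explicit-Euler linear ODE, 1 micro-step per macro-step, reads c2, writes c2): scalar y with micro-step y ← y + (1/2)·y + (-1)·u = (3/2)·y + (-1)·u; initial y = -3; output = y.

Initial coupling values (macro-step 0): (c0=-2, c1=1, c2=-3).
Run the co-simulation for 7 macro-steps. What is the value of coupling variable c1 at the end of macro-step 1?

macro 1: S0 reads c1=1 → after 1×micro: -1; S1 reads c0=-2 → after 2×micro: 1; S2 reads c2=-3 → after 1×micro: -3/2 ⇒ (c0=-1, c1=1, c2=-3/2)
macro 2: S0 reads c1=1 → after 1×micro: 1/2; S1 reads c0=-1 → after 2×micro: 2; S2 reads c2=-3/2 → after 1×micro: -3/4 ⇒ (c0=1/2, c1=2, c2=-3/4)
macro 3: S0 reads c1=2 → after 1×micro: 19/4; S1 reads c0=1/2 → after 2×micro: 2; S2 reads c2=-3/4 → after 1×micro: -3/8 ⇒ (c0=19/4, c1=2, c2=-3/8)
macro 4: S0 reads c1=2 → after 1×micro: 89/8; S1 reads c0=19/4 → after 2×micro: 2; S2 reads c2=-3/8 → after 1×micro: -3/16 ⇒ (c0=89/8, c1=2, c2=-3/16)
macro 5: S0 reads c1=2 → after 1×micro: 331/16; S1 reads c0=89/8 → after 2×micro: 2; S2 reads c2=-3/16 → after 1×micro: -3/32 ⇒ (c0=331/16, c1=2, c2=-3/32)
macro 6: S0 reads c1=2 → after 1×micro: 1121/32; S1 reads c0=331/16 → after 2×micro: 2; S2 reads c2=-3/32 → after 1×micro: -3/64 ⇒ (c0=1121/32, c1=2, c2=-3/64)
macro 7: S0 reads c1=2 → after 1×micro: 3619/64; S1 reads c0=1121/32 → after 2×micro: 2; S2 reads c2=-3/64 → after 1×micro: -3/128 ⇒ (c0=3619/64, c1=2, c2=-3/128)

c1 at macro-step 1 = 1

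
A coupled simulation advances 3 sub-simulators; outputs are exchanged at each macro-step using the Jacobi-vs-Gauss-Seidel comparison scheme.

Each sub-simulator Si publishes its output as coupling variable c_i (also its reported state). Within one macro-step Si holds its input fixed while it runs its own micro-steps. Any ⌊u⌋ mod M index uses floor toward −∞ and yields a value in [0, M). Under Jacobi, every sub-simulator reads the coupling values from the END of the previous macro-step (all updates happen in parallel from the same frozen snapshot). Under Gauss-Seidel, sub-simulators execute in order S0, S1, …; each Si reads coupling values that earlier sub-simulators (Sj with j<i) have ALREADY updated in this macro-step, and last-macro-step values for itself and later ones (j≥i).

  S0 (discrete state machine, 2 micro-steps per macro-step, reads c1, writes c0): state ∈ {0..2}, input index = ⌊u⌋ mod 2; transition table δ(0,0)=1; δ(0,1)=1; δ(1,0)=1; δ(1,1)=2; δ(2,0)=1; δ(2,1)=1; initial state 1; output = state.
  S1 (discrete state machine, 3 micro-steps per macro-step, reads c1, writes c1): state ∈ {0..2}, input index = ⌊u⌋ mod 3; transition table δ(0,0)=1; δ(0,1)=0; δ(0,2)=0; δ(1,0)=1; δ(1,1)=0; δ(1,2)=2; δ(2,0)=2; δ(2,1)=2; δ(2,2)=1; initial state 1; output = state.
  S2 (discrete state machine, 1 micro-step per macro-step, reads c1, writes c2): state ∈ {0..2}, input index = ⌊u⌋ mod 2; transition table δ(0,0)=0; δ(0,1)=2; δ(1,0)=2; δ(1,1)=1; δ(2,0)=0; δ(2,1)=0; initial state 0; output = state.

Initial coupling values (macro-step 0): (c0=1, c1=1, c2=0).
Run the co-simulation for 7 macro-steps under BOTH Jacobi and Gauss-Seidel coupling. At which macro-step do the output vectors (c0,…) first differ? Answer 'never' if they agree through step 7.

first divergence at macro-step: 1

[Jacobi] macro 1: S0 reads c1=1 → after 2×micro: 1; S1 reads c1=1 → after 3×micro: 0; S2 reads c1=1 → after 1×micro: 2 ⇒ (c0=1, c1=0, c2=2)
[Jacobi] macro 2: S0 reads c1=0 → after 2×micro: 1; S1 reads c1=0 → after 3×micro: 1; S2 reads c1=0 → after 1×micro: 0 ⇒ (c0=1, c1=1, c2=0)
[Jacobi] macro 3: S0 reads c1=1 → after 2×micro: 1; S1 reads c1=1 → after 3×micro: 0; S2 reads c1=1 → after 1×micro: 2 ⇒ (c0=1, c1=0, c2=2)
[Jacobi] macro 4: S0 reads c1=0 → after 2×micro: 1; S1 reads c1=0 → after 3×micro: 1; S2 reads c1=0 → after 1×micro: 0 ⇒ (c0=1, c1=1, c2=0)
[Jacobi] macro 5: S0 reads c1=1 → after 2×micro: 1; S1 reads c1=1 → after 3×micro: 0; S2 reads c1=1 → after 1×micro: 2 ⇒ (c0=1, c1=0, c2=2)
[Jacobi] macro 6: S0 reads c1=0 → after 2×micro: 1; S1 reads c1=0 → after 3×micro: 1; S2 reads c1=0 → after 1×micro: 0 ⇒ (c0=1, c1=1, c2=0)
[Jacobi] macro 7: S0 reads c1=1 → after 2×micro: 1; S1 reads c1=1 → after 3×micro: 0; S2 reads c1=1 → after 1×micro: 2 ⇒ (c0=1, c1=0, c2=2)
[Gauss-Seidel] macro 1: S0 reads c1=1 → after 2×micro: 1; S1 reads c1=1 → after 3×micro: 0; S2 reads c1=0 → after 1×micro: 0 ⇒ (c0=1, c1=0, c2=0)
[Gauss-Seidel] macro 2: S0 reads c1=0 → after 2×micro: 1; S1 reads c1=0 → after 3×micro: 1; S2 reads c1=1 → after 1×micro: 2 ⇒ (c0=1, c1=1, c2=2)
[Gauss-Seidel] macro 3: S0 reads c1=1 → after 2×micro: 1; S1 reads c1=1 → after 3×micro: 0; S2 reads c1=0 → after 1×micro: 0 ⇒ (c0=1, c1=0, c2=0)
[Gauss-Seidel] macro 4: S0 reads c1=0 → after 2×micro: 1; S1 reads c1=0 → after 3×micro: 1; S2 reads c1=1 → after 1×micro: 2 ⇒ (c0=1, c1=1, c2=2)
[Gauss-Seidel] macro 5: S0 reads c1=1 → after 2×micro: 1; S1 reads c1=1 → after 3×micro: 0; S2 reads c1=0 → after 1×micro: 0 ⇒ (c0=1, c1=0, c2=0)
[Gauss-Seidel] macro 6: S0 reads c1=0 → after 2×micro: 1; S1 reads c1=0 → after 3×micro: 1; S2 reads c1=1 → after 1×micro: 2 ⇒ (c0=1, c1=1, c2=2)
[Gauss-Seidel] macro 7: S0 reads c1=1 → after 2×micro: 1; S1 reads c1=1 → after 3×micro: 0; S2 reads c1=0 → after 1×micro: 0 ⇒ (c0=1, c1=0, c2=0)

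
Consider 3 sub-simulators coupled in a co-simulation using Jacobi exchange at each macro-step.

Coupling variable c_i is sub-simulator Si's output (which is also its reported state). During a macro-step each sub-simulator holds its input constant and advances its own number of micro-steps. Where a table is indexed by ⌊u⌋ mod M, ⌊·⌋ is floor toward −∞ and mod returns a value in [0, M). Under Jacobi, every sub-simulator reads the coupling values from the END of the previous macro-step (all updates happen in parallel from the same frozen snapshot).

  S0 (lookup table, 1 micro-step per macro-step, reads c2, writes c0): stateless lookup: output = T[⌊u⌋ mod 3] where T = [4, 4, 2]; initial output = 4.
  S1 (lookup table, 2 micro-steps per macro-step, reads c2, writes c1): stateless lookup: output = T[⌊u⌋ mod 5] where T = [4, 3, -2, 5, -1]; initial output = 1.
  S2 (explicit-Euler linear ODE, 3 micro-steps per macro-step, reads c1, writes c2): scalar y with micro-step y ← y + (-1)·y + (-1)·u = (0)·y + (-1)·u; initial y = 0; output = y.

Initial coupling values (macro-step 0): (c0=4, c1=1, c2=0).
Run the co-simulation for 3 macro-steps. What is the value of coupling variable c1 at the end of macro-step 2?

c1 at macro-step 2 = -1

macro 1: S0 reads c2=0 → after 1×micro: 4; S1 reads c2=0 → after 2×micro: 4; S2 reads c1=1 → after 3×micro: -1 ⇒ (c0=4, c1=4, c2=-1)
macro 2: S0 reads c2=-1 → after 1×micro: 2; S1 reads c2=-1 → after 2×micro: -1; S2 reads c1=4 → after 3×micro: -4 ⇒ (c0=2, c1=-1, c2=-4)
macro 3: S0 reads c2=-4 → after 1×micro: 2; S1 reads c2=-4 → after 2×micro: 3; S2 reads c1=-1 → after 3×micro: 1 ⇒ (c0=2, c1=3, c2=1)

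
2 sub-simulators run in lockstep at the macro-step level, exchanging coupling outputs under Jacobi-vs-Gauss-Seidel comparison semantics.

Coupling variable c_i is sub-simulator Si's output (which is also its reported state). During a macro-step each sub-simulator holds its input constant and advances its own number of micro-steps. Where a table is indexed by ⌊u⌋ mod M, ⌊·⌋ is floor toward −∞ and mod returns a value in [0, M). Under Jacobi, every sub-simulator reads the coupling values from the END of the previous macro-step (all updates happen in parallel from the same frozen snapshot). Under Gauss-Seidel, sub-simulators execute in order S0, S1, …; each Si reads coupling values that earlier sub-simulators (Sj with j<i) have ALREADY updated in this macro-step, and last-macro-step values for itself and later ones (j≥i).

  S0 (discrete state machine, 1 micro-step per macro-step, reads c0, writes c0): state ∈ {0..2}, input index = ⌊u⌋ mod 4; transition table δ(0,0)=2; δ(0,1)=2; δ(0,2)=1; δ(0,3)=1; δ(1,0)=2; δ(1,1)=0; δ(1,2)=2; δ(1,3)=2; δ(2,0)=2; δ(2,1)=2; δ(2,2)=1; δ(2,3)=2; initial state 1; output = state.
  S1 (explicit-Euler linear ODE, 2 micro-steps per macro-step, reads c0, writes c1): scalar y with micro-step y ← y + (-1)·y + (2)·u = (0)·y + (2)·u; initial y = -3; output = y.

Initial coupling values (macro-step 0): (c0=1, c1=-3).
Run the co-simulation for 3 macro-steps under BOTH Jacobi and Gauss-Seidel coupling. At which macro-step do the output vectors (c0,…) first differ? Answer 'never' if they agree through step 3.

[Jacobi] macro 1: S0 reads c0=1 → after 1×micro: 0; S1 reads c0=1 → after 2×micro: 2 ⇒ (c0=0, c1=2)
[Jacobi] macro 2: S0 reads c0=0 → after 1×micro: 2; S1 reads c0=0 → after 2×micro: 0 ⇒ (c0=2, c1=0)
[Jacobi] macro 3: S0 reads c0=2 → after 1×micro: 1; S1 reads c0=2 → after 2×micro: 4 ⇒ (c0=1, c1=4)
[Gauss-Seidel] macro 1: S0 reads c0=1 → after 1×micro: 0; S1 reads c0=0 → after 2×micro: 0 ⇒ (c0=0, c1=0)
[Gauss-Seidel] macro 2: S0 reads c0=0 → after 1×micro: 2; S1 reads c0=2 → after 2×micro: 4 ⇒ (c0=2, c1=4)
[Gauss-Seidel] macro 3: S0 reads c0=2 → after 1×micro: 1; S1 reads c0=1 → after 2×micro: 2 ⇒ (c0=1, c1=2)

first divergence at macro-step: 1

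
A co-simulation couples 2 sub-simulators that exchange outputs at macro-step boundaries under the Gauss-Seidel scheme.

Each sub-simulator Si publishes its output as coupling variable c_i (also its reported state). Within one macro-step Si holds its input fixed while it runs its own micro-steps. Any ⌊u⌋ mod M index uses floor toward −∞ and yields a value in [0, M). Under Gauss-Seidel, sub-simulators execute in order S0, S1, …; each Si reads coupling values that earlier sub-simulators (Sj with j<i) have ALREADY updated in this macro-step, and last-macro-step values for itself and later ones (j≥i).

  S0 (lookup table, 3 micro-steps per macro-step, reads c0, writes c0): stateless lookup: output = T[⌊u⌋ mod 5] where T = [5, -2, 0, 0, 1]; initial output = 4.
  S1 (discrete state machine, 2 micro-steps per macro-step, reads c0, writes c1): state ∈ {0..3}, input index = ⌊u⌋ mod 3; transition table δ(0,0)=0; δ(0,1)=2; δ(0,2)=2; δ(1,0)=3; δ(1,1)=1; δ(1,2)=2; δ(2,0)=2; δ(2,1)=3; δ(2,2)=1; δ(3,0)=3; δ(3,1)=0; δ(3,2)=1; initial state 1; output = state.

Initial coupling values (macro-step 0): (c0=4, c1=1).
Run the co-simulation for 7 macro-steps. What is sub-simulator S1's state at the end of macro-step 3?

macro 1: S0 reads c0=4 → after 3×micro: 1; S1 reads c0=1 → after 2×micro: 1 ⇒ (c0=1, c1=1)
macro 2: S0 reads c0=1 → after 3×micro: -2; S1 reads c0=-2 → after 2×micro: 1 ⇒ (c0=-2, c1=1)
macro 3: S0 reads c0=-2 → after 3×micro: 0; S1 reads c0=0 → after 2×micro: 3 ⇒ (c0=0, c1=3)
macro 4: S0 reads c0=0 → after 3×micro: 5; S1 reads c0=5 → after 2×micro: 2 ⇒ (c0=5, c1=2)
macro 5: S0 reads c0=5 → after 3×micro: 5; S1 reads c0=5 → after 2×micro: 2 ⇒ (c0=5, c1=2)
macro 6: S0 reads c0=5 → after 3×micro: 5; S1 reads c0=5 → after 2×micro: 2 ⇒ (c0=5, c1=2)
macro 7: S0 reads c0=5 → after 3×micro: 5; S1 reads c0=5 → after 2×micro: 2 ⇒ (c0=5, c1=2)

S1 state at macro-step 3 = 3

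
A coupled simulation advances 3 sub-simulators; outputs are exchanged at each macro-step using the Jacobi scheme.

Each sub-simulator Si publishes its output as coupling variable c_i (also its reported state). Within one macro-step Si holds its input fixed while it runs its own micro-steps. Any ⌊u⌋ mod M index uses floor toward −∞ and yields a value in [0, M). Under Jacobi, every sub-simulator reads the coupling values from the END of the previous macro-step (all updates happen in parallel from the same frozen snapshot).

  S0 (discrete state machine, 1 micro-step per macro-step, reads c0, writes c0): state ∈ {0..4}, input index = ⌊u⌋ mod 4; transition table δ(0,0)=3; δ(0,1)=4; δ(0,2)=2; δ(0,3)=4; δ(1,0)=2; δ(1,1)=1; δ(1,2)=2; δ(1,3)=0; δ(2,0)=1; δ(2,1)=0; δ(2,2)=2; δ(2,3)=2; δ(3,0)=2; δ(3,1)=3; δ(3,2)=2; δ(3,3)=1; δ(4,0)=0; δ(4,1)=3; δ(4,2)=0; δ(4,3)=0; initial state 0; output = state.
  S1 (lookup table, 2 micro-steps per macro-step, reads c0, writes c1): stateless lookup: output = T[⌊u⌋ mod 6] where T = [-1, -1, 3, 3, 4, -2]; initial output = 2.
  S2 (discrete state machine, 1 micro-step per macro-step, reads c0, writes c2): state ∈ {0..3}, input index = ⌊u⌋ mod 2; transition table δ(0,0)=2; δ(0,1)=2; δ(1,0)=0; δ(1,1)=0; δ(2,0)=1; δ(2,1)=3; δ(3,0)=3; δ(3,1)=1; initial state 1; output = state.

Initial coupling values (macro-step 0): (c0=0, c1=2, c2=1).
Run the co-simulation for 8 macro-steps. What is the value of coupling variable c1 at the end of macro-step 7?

macro 1: S0 reads c0=0 → after 1×micro: 3; S1 reads c0=0 → after 2×micro: -1; S2 reads c0=0 → after 1×micro: 0 ⇒ (c0=3, c1=-1, c2=0)
macro 2: S0 reads c0=3 → after 1×micro: 1; S1 reads c0=3 → after 2×micro: 3; S2 reads c0=3 → after 1×micro: 2 ⇒ (c0=1, c1=3, c2=2)
macro 3: S0 reads c0=1 → after 1×micro: 1; S1 reads c0=1 → after 2×micro: -1; S2 reads c0=1 → after 1×micro: 3 ⇒ (c0=1, c1=-1, c2=3)
macro 4: S0 reads c0=1 → after 1×micro: 1; S1 reads c0=1 → after 2×micro: -1; S2 reads c0=1 → after 1×micro: 1 ⇒ (c0=1, c1=-1, c2=1)
macro 5: S0 reads c0=1 → after 1×micro: 1; S1 reads c0=1 → after 2×micro: -1; S2 reads c0=1 → after 1×micro: 0 ⇒ (c0=1, c1=-1, c2=0)
macro 6: S0 reads c0=1 → after 1×micro: 1; S1 reads c0=1 → after 2×micro: -1; S2 reads c0=1 → after 1×micro: 2 ⇒ (c0=1, c1=-1, c2=2)
macro 7: S0 reads c0=1 → after 1×micro: 1; S1 reads c0=1 → after 2×micro: -1; S2 reads c0=1 → after 1×micro: 3 ⇒ (c0=1, c1=-1, c2=3)
macro 8: S0 reads c0=1 → after 1×micro: 1; S1 reads c0=1 → after 2×micro: -1; S2 reads c0=1 → after 1×micro: 1 ⇒ (c0=1, c1=-1, c2=1)

c1 at macro-step 7 = -1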